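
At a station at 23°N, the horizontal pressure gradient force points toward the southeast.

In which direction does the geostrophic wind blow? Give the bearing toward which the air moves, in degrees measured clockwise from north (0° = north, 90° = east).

225°

The pressure-gradient force points toward the southeast (bearing 135°).
Geostrophic balance: in the Northern Hemisphere the Coriolis force deflects motion to the right, so the geostrophic wind blows 90° to the right of the pressure-gradient force (low pressure on the left).
Rotating 135° by 90° clockwise gives 225° — the wind blows toward the southwest.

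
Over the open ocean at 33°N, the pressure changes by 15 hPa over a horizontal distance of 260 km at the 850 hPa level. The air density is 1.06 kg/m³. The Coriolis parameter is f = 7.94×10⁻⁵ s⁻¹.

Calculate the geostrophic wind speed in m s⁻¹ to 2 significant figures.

Pressure gradient: |∂P/∂n| = 1500 Pa / 260000 m = 5.77×10⁻³ Pa/m
Geostrophic balance (pressure-gradient force = Coriolis force):
V_g = (1/(fρ)) |∂P/∂n| = 5.77×10⁻³ / (7.94×10⁻⁵ × 1.06) = 68.5 m/s

69 m s⁻¹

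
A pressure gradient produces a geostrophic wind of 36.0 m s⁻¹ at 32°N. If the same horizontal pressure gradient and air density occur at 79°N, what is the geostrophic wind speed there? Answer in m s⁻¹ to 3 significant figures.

With the same pressure gradient and density, V_g ∝ 1/f ∝ 1/sin φ.
V₂ = V₁ · sin φ₁ / sin φ₂ = 36.0 × sin 32° / sin 79°
V₂ = 36.0 × 0.5299/0.9816 = 19.4 m s⁻¹

19.4 m s⁻¹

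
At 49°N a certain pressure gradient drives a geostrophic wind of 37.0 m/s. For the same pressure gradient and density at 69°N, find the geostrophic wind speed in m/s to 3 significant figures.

29.9 m/s

With the same pressure gradient and density, V_g ∝ 1/f ∝ 1/sin φ.
V₂ = V₁ · sin φ₁ / sin φ₂ = 37.0 × sin 49° / sin 69°
V₂ = 37.0 × 0.7547/0.9336 = 29.9 m/s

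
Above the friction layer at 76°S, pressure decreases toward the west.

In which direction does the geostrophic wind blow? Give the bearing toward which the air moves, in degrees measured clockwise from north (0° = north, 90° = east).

The pressure-gradient force points toward the west (bearing 270°).
Geostrophic balance: in the Southern Hemisphere the Coriolis force deflects motion to the left, so the geostrophic wind blows 90° to the left of the pressure-gradient force (low pressure on the right).
Rotating 270° by 90° counterclockwise gives 180° — the wind blows toward the south.

180°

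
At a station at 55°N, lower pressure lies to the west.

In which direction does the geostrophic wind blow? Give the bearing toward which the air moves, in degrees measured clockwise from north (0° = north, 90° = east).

000°

The pressure-gradient force points toward the west (bearing 270°).
Geostrophic balance: in the Northern Hemisphere the Coriolis force deflects motion to the right, so the geostrophic wind blows 90° to the right of the pressure-gradient force (low pressure on the left).
Rotating 270° by 90° clockwise gives 000° — the wind blows toward the north.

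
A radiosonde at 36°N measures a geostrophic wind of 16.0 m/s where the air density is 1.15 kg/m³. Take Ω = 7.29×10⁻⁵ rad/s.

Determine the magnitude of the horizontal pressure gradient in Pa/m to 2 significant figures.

Coriolis parameter at 36°N:
f = 2Ω sin φ = 2 × 7.29×10⁻⁵ × sin 36° = 8.57×10⁻⁵ s⁻¹
Geostrophic balance rearranged: |∂P/∂n| = f ρ V_g
|∂P/∂n| = 8.57×10⁻⁵ × 1.15 × 16.0 = 1.58×10⁻³ Pa/m

1.6×10⁻³ Pa/m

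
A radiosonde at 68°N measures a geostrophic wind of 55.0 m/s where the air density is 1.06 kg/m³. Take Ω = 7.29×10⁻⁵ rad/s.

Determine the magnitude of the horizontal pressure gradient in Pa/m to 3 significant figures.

Coriolis parameter at 68°N:
f = 2Ω sin φ = 2 × 7.29×10⁻⁵ × sin 68° = 1.35×10⁻⁴ s⁻¹
Geostrophic balance rearranged: |∂P/∂n| = f ρ V_g
|∂P/∂n| = 1.35×10⁻⁴ × 1.06 × 55.0 = 7.88×10⁻³ Pa/m

7.88×10⁻³ Pa/m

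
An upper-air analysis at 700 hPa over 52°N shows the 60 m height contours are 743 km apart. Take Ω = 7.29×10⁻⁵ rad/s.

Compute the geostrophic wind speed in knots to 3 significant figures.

Coriolis parameter at 52°N:
f = 2Ω sin φ = 2 × 7.29×10⁻⁵ × sin 52° = 1.15×10⁻⁴ s⁻¹
Height gradient: |∂Z/∂n| = 60 m / 743000 m = 8.08×10⁻⁵
On a pressure surface, geostrophic balance gives V_g = (g/f)|∂Z/∂n|:
V_g = 9.81 × 8.08×10⁻⁵ / 1.15×10⁻⁴ = 6.90 m/s
Converting: 6.90 m/s × 1.944 = 13.4 knots

13.4 knots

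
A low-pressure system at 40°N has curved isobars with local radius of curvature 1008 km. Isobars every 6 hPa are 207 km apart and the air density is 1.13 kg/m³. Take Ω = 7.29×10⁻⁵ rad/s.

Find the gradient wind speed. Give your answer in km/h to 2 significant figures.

80 km/h

Coriolis parameter at 40°N:
f = 2Ω sin φ = 2 × 7.29×10⁻⁵ × sin 40° = 9.37×10⁻⁵ s⁻¹
Pressure gradient: |∂P/∂n| = 600 Pa / 207000 m = 2.90×10⁻³ Pa/m
Geostrophic speed: V_g = |∂P/∂n|/(fρ) = 2.90×10⁻³/(9.37×10⁻⁵ × 1.13) = 27.4 m/s
Around a low, centrifugal force acts outward with Coriolis, so pressure-gradient force balances both:
(1/ρ)|∂P/∂n| = fV + V²/R  →  V² + fR·V − fR·V_g = 0
With fR = 9.37×10⁻⁵ × 1008×10³ m = 94.5 m/s:
V = [−fR + √((fR)² + 4 fR V_g)]/2 = [−94.5 + √(94.5² + 4×94.5×27.4)]/2 = 22.2 m/s
Subgeostrophic (V < V_g = 27.4 m/s), as expected around a low.
Converting: 22.2 m/s × 3.6 = 80 km/h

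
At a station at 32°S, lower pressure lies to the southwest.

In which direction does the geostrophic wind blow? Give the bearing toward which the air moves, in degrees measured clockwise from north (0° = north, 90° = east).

135°

The pressure-gradient force points toward the southwest (bearing 225°).
Geostrophic balance: in the Southern Hemisphere the Coriolis force deflects motion to the left, so the geostrophic wind blows 90° to the left of the pressure-gradient force (low pressure on the right).
Rotating 225° by 90° counterclockwise gives 135° — the wind blows toward the southeast.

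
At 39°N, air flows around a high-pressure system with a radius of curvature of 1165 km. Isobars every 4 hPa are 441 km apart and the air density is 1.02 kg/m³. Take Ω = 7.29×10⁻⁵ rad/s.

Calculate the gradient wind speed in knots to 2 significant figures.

Coriolis parameter at 39°N:
f = 2Ω sin φ = 2 × 7.29×10⁻⁵ × sin 39° = 9.18×10⁻⁵ s⁻¹
Pressure gradient: |∂P/∂n| = 400 Pa / 441000 m = 9.07×10⁻⁴ Pa/m
Geostrophic speed: V_g = |∂P/∂n|/(fρ) = 9.07×10⁻⁴/(9.18×10⁻⁵ × 1.02) = 9.69 m/s
Around a high, pressure-gradient force acts outward with centrifugal, so Coriolis balances both:
fV = (1/ρ)|∂P/∂n| + V²/R  →  V² − fR·V + fR·V_g = 0
With fR = 9.18×10⁻⁵ × 1165×10³ m = 107 m/s:
V = [fR − √((fR)² − 4 fR V_g)]/2 = [107 − √(107² − 4×107×9.69)]/2 = 10.8 m/s
Supergeostrophic (V > V_g = 9.69 m/s), as expected around a high.
Converting: 10.8 m/s × 1.944 = 21 knots

21 knots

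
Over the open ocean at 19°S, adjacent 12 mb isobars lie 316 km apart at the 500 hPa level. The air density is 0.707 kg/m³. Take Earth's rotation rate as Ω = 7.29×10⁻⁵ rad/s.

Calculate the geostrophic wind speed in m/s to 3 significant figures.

113 m/s

Coriolis parameter at 19°S:
f = 2Ω sin φ = 2 × 7.29×10⁻⁵ × sin 19° = 4.75×10⁻⁵ s⁻¹
Pressure gradient: |∂P/∂n| = 1200 Pa / 316000 m = 3.80×10⁻³ Pa/m
Geostrophic balance (pressure-gradient force = Coriolis force):
V_g = (1/(fρ)) |∂P/∂n| = 3.80×10⁻³ / (4.75×10⁻⁵ × 0.707) = 113 m/s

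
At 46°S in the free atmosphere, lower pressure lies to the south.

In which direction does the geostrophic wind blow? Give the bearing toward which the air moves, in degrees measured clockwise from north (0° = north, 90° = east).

090°

The pressure-gradient force points toward the south (bearing 180°).
Geostrophic balance: in the Southern Hemisphere the Coriolis force deflects motion to the left, so the geostrophic wind blows 90° to the left of the pressure-gradient force (low pressure on the right).
Rotating 180° by 90° counterclockwise gives 090° — the wind blows toward the east.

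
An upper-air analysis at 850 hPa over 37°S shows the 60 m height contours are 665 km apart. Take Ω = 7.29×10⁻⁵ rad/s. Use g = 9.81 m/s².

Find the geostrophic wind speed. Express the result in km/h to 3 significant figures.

Coriolis parameter at 37°S:
f = 2Ω sin φ = 2 × 7.29×10⁻⁵ × sin 37° = 8.77×10⁻⁵ s⁻¹
Height gradient: |∂Z/∂n| = 60 m / 665000 m = 9.02×10⁻⁵
On a pressure surface, geostrophic balance gives V_g = (g/f)|∂Z/∂n|:
V_g = 9.81 × 9.02×10⁻⁵ / 8.77×10⁻⁵ = 10.1 m/s
Converting: 10.1 m/s × 3.6 = 36.3 km/h

36.3 km/h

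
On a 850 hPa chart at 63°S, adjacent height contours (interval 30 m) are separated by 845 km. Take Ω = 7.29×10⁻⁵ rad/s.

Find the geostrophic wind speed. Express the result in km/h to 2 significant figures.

9.7 km/h

Coriolis parameter at 63°S:
f = 2Ω sin φ = 2 × 7.29×10⁻⁵ × sin 63° = 1.30×10⁻⁴ s⁻¹
Height gradient: |∂Z/∂n| = 30 m / 845000 m = 3.55×10⁻⁵
On a pressure surface, geostrophic balance gives V_g = (g/f)|∂Z/∂n|:
V_g = 9.81 × 3.55×10⁻⁵ / 1.30×10⁻⁴ = 2.68 m/s
Converting: 2.68 m/s × 3.6 = 9.7 km/h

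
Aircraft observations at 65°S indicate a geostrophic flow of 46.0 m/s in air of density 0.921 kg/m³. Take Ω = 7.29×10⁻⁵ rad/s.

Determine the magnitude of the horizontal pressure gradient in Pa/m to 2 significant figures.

5.6×10⁻³ Pa/m

Coriolis parameter at 65°S:
f = 2Ω sin φ = 2 × 7.29×10⁻⁵ × sin 65° = 1.32×10⁻⁴ s⁻¹
Geostrophic balance rearranged: |∂P/∂n| = f ρ V_g
|∂P/∂n| = 1.32×10⁻⁴ × 0.921 × 46.0 = 5.60×10⁻³ Pa/m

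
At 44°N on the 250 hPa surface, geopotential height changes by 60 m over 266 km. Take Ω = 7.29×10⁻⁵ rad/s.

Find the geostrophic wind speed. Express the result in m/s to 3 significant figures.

Coriolis parameter at 44°N:
f = 2Ω sin φ = 2 × 7.29×10⁻⁵ × sin 44° = 1.01×10⁻⁴ s⁻¹
Height gradient: |∂Z/∂n| = 60 m / 266000 m = 2.26×10⁻⁴
On a pressure surface, geostrophic balance gives V_g = (g/f)|∂Z/∂n|:
V_g = 9.81 × 2.26×10⁻⁴ / 1.01×10⁻⁴ = 21.8 m/s

21.8 m/s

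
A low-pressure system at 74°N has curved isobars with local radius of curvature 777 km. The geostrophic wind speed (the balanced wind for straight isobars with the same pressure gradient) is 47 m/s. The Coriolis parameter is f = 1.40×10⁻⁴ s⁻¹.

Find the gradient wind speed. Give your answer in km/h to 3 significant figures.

128 km/h

Around a low, centrifugal force acts outward with Coriolis, so pressure-gradient force balances both:
(1/ρ)|∂P/∂n| = fV + V²/R  →  V² + fR·V − fR·V_g = 0
With fR = 1.40×10⁻⁴ × 777×10³ m = 109 m/s:
V = [−fR + √((fR)² + 4 fR V_g)]/2 = [−109 + √(109² + 4×109×47)]/2 = 35.4 m/s
Subgeostrophic (V < V_g = 47 m/s), as expected around a low.
Converting: 35.4 m/s × 3.6 = 128 km/h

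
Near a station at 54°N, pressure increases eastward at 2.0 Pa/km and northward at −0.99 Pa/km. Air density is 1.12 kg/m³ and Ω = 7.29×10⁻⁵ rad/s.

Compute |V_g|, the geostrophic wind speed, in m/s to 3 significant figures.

16.9 m/s

Coriolis parameter at 54°N:
f = 2Ω sin φ = 2 × 7.29×10⁻⁵ × sin 54° = 1.18×10⁻⁴ s⁻¹
Component geostrophic relations (x east, y north):
u_g = −(1/(fρ)) ∂P/∂y,  v_g = (1/(fρ)) ∂P/∂x
u_g = −(−0.99×10⁻³)/(1.18×10⁻⁴ × 1.12) = 7.49 m/s;  v_g = (2.0×10⁻³)/(1.18×10⁻⁴ × 1.12) = 15.1 m/s
|V_g| = √(u_g² + v_g²) = 16.9 m/s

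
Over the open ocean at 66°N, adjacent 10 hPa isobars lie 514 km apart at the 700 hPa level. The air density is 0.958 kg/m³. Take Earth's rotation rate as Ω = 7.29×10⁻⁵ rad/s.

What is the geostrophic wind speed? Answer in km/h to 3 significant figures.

Coriolis parameter at 66°N:
f = 2Ω sin φ = 2 × 7.29×10⁻⁵ × sin 66° = 1.33×10⁻⁴ s⁻¹
Pressure gradient: |∂P/∂n| = 1000 Pa / 514000 m = 1.95×10⁻³ Pa/m
Geostrophic balance (pressure-gradient force = Coriolis force):
V_g = (1/(fρ)) |∂P/∂n| = 1.95×10⁻³ / (1.33×10⁻⁴ × 0.958) = 15.2 m/s
Converting: 15.2 m/s × 3.6 = 54.9 km/h

54.9 km/h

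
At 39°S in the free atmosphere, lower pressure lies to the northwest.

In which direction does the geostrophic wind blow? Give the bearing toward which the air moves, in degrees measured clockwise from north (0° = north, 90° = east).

225°

The pressure-gradient force points toward the northwest (bearing 315°).
Geostrophic balance: in the Southern Hemisphere the Coriolis force deflects motion to the left, so the geostrophic wind blows 90° to the left of the pressure-gradient force (low pressure on the right).
Rotating 315° by 90° counterclockwise gives 225° — the wind blows toward the southwest.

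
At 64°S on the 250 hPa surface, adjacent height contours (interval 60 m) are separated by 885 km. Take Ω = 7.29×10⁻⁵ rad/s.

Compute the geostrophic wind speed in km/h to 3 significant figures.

18.3 km/h

Coriolis parameter at 64°S:
f = 2Ω sin φ = 2 × 7.29×10⁻⁵ × sin 64° = 1.31×10⁻⁴ s⁻¹
Height gradient: |∂Z/∂n| = 60 m / 885000 m = 6.78×10⁻⁵
On a pressure surface, geostrophic balance gives V_g = (g/f)|∂Z/∂n|:
V_g = 9.81 × 6.78×10⁻⁵ / 1.31×10⁻⁴ = 5.08 m/s
Converting: 5.08 m/s × 3.6 = 18.3 km/h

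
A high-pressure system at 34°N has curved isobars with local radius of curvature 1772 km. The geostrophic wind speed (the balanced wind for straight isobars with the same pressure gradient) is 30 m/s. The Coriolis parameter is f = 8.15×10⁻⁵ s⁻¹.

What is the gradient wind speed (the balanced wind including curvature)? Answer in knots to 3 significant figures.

Around a high, pressure-gradient force acts outward with centrifugal, so Coriolis balances both:
fV = (1/ρ)|∂P/∂n| + V²/R  →  V² − fR·V + fR·V_g = 0
With fR = 8.15×10⁻⁵ × 1772×10³ m = 144 m/s:
V = [fR − √((fR)² − 4 fR V_g)]/2 = [144 − √(144² − 4×144×30)]/2 = 42.5 m/s
Supergeostrophic (V > V_g = 30 m/s), as expected around a high.
Converting: 42.5 m/s × 1.944 = 82.6 knots

82.6 knots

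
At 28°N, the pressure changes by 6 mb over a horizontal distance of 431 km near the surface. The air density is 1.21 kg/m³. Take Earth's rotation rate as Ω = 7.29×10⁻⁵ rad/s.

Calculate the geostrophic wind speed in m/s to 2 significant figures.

Coriolis parameter at 28°N:
f = 2Ω sin φ = 2 × 7.29×10⁻⁵ × sin 28° = 6.84×10⁻⁵ s⁻¹
Pressure gradient: |∂P/∂n| = 600 Pa / 431000 m = 1.39×10⁻³ Pa/m
Geostrophic balance (pressure-gradient force = Coriolis force):
V_g = (1/(fρ)) |∂P/∂n| = 1.39×10⁻³ / (6.84×10⁻⁵ × 1.21) = 16.8 m/s

17 m/s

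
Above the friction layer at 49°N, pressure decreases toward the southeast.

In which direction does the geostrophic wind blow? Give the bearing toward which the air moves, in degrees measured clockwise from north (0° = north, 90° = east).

225°

The pressure-gradient force points toward the southeast (bearing 135°).
Geostrophic balance: in the Northern Hemisphere the Coriolis force deflects motion to the right, so the geostrophic wind blows 90° to the right of the pressure-gradient force (low pressure on the left).
Rotating 135° by 90° clockwise gives 225° — the wind blows toward the southwest.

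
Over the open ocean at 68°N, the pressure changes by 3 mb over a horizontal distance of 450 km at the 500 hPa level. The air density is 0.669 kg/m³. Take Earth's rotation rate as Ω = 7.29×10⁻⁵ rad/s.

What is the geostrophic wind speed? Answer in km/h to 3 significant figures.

Coriolis parameter at 68°N:
f = 2Ω sin φ = 2 × 7.29×10⁻⁵ × sin 68° = 1.35×10⁻⁴ s⁻¹
Pressure gradient: |∂P/∂n| = 300 Pa / 450000 m = 6.67×10⁻⁴ Pa/m
Geostrophic balance (pressure-gradient force = Coriolis force):
V_g = (1/(fρ)) |∂P/∂n| = 6.67×10⁻⁴ / (1.35×10⁻⁴ × 0.669) = 7.37 m/s
Converting: 7.37 m/s × 3.6 = 26.5 km/h

26.5 km/h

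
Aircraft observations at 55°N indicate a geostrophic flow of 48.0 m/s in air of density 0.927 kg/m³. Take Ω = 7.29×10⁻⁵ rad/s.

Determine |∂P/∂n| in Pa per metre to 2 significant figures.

Coriolis parameter at 55°N:
f = 2Ω sin φ = 2 × 7.29×10⁻⁵ × sin 55° = 1.19×10⁻⁴ s⁻¹
Geostrophic balance rearranged: |∂P/∂n| = f ρ V_g
|∂P/∂n| = 1.19×10⁻⁴ × 0.927 × 48.0 = 5.31×10⁻³ Pa/m

5.3×10⁻³ Pa/m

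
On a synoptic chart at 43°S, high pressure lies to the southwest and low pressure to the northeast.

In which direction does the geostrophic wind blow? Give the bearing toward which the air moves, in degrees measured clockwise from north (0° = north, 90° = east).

The pressure-gradient force points toward the northeast (bearing 045°).
Geostrophic balance: in the Southern Hemisphere the Coriolis force deflects motion to the left, so the geostrophic wind blows 90° to the left of the pressure-gradient force (low pressure on the right).
Rotating 045° by 90° counterclockwise gives 315° — the wind blows toward the northwest.

315°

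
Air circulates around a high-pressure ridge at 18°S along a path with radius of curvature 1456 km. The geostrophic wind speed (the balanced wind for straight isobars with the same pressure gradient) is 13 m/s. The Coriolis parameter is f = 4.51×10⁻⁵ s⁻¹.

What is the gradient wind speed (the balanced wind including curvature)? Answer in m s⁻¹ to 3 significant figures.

Around a high, pressure-gradient force acts outward with centrifugal, so Coriolis balances both:
fV = (1/ρ)|∂P/∂n| + V²/R  →  V² − fR·V + fR·V_g = 0
With fR = 4.51×10⁻⁵ × 1456×10³ m = 65.7 m/s:
V = [fR − √((fR)² − 4 fR V_g)]/2 = [65.7 − √(65.7² − 4×65.7×13)]/2 = 17.9 m/s
Supergeostrophic (V > V_g = 13 m/s), as expected around a high.

17.9 m s⁻¹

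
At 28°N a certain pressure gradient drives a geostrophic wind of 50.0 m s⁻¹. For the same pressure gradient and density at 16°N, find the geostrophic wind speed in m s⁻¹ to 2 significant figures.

With the same pressure gradient and density, V_g ∝ 1/f ∝ 1/sin φ.
V₂ = V₁ · sin φ₁ / sin φ₂ = 50.0 × sin 28° / sin 16°
V₂ = 50.0 × 0.4695/0.2756 = 85 m s⁻¹

85 m s⁻¹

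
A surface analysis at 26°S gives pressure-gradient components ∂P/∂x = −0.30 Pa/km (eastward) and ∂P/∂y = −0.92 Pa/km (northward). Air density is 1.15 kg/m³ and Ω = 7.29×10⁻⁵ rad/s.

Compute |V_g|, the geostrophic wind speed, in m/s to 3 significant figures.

Coriolis parameter at 26°S:
f = 2Ω sin φ = 2 × 7.29×10⁻⁵ × sin 26° = 6.39×10⁻⁵ s⁻¹
In the Southern Hemisphere f is negative: f = −6.39×10⁻⁵ s⁻¹.
Component geostrophic relations (x east, y north):
u_g = −(1/(fρ)) ∂P/∂y,  v_g = (1/(fρ)) ∂P/∂x
u_g = −(−0.92×10⁻³)/(−6.39×10⁻⁵ × 1.15) = −12.5 m/s;  v_g = (−0.30×10⁻³)/(−6.39×10⁻⁵ × 1.15) = 4.08 m/s
|V_g| = √(u_g² + v_g²) = 13.2 m/s

13.2 m/s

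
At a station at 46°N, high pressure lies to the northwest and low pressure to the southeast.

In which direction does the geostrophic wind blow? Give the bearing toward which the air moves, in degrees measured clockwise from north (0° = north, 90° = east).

The pressure-gradient force points toward the southeast (bearing 135°).
Geostrophic balance: in the Northern Hemisphere the Coriolis force deflects motion to the right, so the geostrophic wind blows 90° to the right of the pressure-gradient force (low pressure on the left).
Rotating 135° by 90° clockwise gives 225° — the wind blows toward the southwest.

225°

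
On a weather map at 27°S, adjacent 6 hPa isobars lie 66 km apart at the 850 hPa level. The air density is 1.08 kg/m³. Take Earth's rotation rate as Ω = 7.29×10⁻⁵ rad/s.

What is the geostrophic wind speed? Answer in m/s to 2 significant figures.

130 m/s

Coriolis parameter at 27°S:
f = 2Ω sin φ = 2 × 7.29×10⁻⁵ × sin 27° = 6.62×10⁻⁵ s⁻¹
Pressure gradient: |∂P/∂n| = 600 Pa / 66000 m = 9.09×10⁻³ Pa/m
Geostrophic balance (pressure-gradient force = Coriolis force):
V_g = (1/(fρ)) |∂P/∂n| = 9.09×10⁻³ / (6.62×10⁻⁵ × 1.08) = 127 m/s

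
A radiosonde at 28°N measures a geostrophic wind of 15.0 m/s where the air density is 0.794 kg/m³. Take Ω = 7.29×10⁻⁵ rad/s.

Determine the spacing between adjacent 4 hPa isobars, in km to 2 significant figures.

490 km

Coriolis parameter at 28°N:
f = 2Ω sin φ = 2 × 7.29×10⁻⁵ × sin 28° = 6.84×10⁻⁵ s⁻¹
Geostrophic balance rearranged: |∂P/∂n| = f ρ V_g
|∂P/∂n| = 6.84×10⁻⁵ × 0.794 × 15.0 = 8.15×10⁻⁴ Pa/m
Isobar spacing: Δn = ΔP/|∂P/∂n| = 400 Pa / 8.15×10⁻⁴ Pa/m = 490661 m ≈ 490 km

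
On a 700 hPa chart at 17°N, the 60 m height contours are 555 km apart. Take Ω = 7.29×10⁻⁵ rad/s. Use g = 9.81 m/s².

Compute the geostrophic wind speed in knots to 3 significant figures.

48.4 knots

Coriolis parameter at 17°N:
f = 2Ω sin φ = 2 × 7.29×10⁻⁵ × sin 17° = 4.26×10⁻⁵ s⁻¹
Height gradient: |∂Z/∂n| = 60 m / 555000 m = 1.08×10⁻⁴
On a pressure surface, geostrophic balance gives V_g = (g/f)|∂Z/∂n|:
V_g = 9.81 × 1.08×10⁻⁴ / 4.26×10⁻⁵ = 24.9 m/s
Converting: 24.9 m/s × 1.944 = 48.4 knots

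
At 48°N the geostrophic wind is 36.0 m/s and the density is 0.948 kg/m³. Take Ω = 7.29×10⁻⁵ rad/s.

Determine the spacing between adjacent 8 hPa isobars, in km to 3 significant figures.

216 km

Coriolis parameter at 48°N:
f = 2Ω sin φ = 2 × 7.29×10⁻⁵ × sin 48° = 1.08×10⁻⁴ s⁻¹
Geostrophic balance rearranged: |∂P/∂n| = f ρ V_g
|∂P/∂n| = 1.08×10⁻⁴ × 0.948 × 36.0 = 3.70×10⁻³ Pa/m
Isobar spacing: Δn = ΔP/|∂P/∂n| = 800 Pa / 3.70×10⁻³ Pa/m = 216346 m ≈ 216 km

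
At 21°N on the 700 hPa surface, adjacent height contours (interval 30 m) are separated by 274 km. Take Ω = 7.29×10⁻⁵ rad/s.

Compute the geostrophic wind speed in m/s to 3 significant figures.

Coriolis parameter at 21°N:
f = 2Ω sin φ = 2 × 7.29×10⁻⁵ × sin 21° = 5.23×10⁻⁵ s⁻¹
Height gradient: |∂Z/∂n| = 30 m / 274000 m = 1.09×10⁻⁴
On a pressure surface, geostrophic balance gives V_g = (g/f)|∂Z/∂n|:
V_g = 9.81 × 1.09×10⁻⁴ / 5.23×10⁻⁵ = 20.6 m/s

20.6 m/s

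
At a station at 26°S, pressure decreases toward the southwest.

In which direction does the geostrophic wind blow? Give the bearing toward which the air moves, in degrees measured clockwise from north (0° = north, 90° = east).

The pressure-gradient force points toward the southwest (bearing 225°).
Geostrophic balance: in the Southern Hemisphere the Coriolis force deflects motion to the left, so the geostrophic wind blows 90° to the left of the pressure-gradient force (low pressure on the right).
Rotating 225° by 90° counterclockwise gives 135° — the wind blows toward the southeast.

135°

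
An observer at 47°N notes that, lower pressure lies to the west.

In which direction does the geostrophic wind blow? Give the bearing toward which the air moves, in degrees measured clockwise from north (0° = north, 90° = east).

The pressure-gradient force points toward the west (bearing 270°).
Geostrophic balance: in the Northern Hemisphere the Coriolis force deflects motion to the right, so the geostrophic wind blows 90° to the right of the pressure-gradient force (low pressure on the left).
Rotating 270° by 90° clockwise gives 000° — the wind blows toward the north.

000°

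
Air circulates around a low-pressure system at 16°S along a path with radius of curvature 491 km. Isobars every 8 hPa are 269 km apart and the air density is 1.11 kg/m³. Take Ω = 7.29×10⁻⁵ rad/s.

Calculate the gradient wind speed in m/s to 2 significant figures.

Coriolis parameter at 16°S:
f = 2Ω sin φ = 2 × 7.29×10⁻⁵ × sin 16° = 4.02×10⁻⁵ s⁻¹
Pressure gradient: |∂P/∂n| = 800 Pa / 269000 m = 2.97×10⁻³ Pa/m
Geostrophic speed: V_g = |∂P/∂n|/(fρ) = 2.97×10⁻³/(4.02×10⁻⁵ × 1.11) = 66.7 m/s
Around a low, centrifugal force acts outward with Coriolis, so pressure-gradient force balances both:
(1/ρ)|∂P/∂n| = fV + V²/R  →  V² + fR·V − fR·V_g = 0
With fR = 4.02×10⁻⁵ × 491×10³ m = 19.7 m/s:
V = [−fR + √((fR)² + 4 fR V_g)]/2 = [−19.7 + √(19.7² + 4×19.7×66.7)]/2 = 27.7 m/s
Subgeostrophic (V < V_g = 66.7 m/s), as expected around a low.

28 m/s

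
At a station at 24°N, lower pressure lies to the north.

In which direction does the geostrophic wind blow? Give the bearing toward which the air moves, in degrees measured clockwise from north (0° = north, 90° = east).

090°

The pressure-gradient force points toward the north (bearing 000°).
Geostrophic balance: in the Northern Hemisphere the Coriolis force deflects motion to the right, so the geostrophic wind blows 90° to the right of the pressure-gradient force (low pressure on the left).
Rotating 000° by 90° clockwise gives 090° — the wind blows toward the east.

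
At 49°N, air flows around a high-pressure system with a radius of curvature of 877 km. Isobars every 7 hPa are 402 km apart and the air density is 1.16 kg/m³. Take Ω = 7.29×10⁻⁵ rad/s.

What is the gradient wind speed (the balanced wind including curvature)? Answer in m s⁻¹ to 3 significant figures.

16.4 m s⁻¹

Coriolis parameter at 49°N:
f = 2Ω sin φ = 2 × 7.29×10⁻⁵ × sin 49° = 1.10×10⁻⁴ s⁻¹
Pressure gradient: |∂P/∂n| = 700 Pa / 402000 m = 1.74×10⁻³ Pa/m
Geostrophic speed: V_g = |∂P/∂n|/(fρ) = 1.74×10⁻³/(1.10×10⁻⁴ × 1.16) = 13.6 m/s
Around a high, pressure-gradient force acts outward with centrifugal, so Coriolis balances both:
fV = (1/ρ)|∂P/∂n| + V²/R  →  V² − fR·V + fR·V_g = 0
With fR = 1.10×10⁻⁴ × 877×10³ m = 96.5 m/s:
V = [fR − √((fR)² − 4 fR V_g)]/2 = [96.5 − √(96.5² − 4×96.5×13.6)]/2 = 16.4 m/s
Supergeostrophic (V > V_g = 13.6 m/s), as expected around a high.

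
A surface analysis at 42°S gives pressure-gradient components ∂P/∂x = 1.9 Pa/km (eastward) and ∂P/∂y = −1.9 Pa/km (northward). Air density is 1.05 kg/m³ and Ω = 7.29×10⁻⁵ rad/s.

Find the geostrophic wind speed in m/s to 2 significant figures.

26 m/s

Coriolis parameter at 42°S:
f = 2Ω sin φ = 2 × 7.29×10⁻⁵ × sin 42° = 9.76×10⁻⁵ s⁻¹
In the Southern Hemisphere f is negative: f = −9.76×10⁻⁵ s⁻¹.
Component geostrophic relations (x east, y north):
u_g = −(1/(fρ)) ∂P/∂y,  v_g = (1/(fρ)) ∂P/∂x
u_g = −(−1.9×10⁻³)/(−9.76×10⁻⁵ × 1.05) = −18.5 m/s;  v_g = (1.9×10⁻³)/(−9.76×10⁻⁵ × 1.05) = −18.5 m/s
|V_g| = √(u_g² + v_g²) = 26.2 m/s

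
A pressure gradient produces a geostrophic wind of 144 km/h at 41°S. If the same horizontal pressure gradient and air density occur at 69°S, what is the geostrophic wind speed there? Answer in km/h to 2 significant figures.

100 km/h

With the same pressure gradient and density, V_g ∝ 1/f ∝ 1/sin φ.
V₂ = V₁ · sin φ₁ / sin φ₂ = 144 × sin 41° / sin 69°
V₂ = 144 × 0.6561/0.9336 = 100 km/h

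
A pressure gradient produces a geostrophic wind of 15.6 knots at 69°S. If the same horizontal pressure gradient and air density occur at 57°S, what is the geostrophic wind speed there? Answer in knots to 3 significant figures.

17.4 knots

With the same pressure gradient and density, V_g ∝ 1/f ∝ 1/sin φ.
V₂ = V₁ · sin φ₁ / sin φ₂ = 15.6 × sin 69° / sin 57°
V₂ = 15.6 × 0.9336/0.8387 = 17.4 knots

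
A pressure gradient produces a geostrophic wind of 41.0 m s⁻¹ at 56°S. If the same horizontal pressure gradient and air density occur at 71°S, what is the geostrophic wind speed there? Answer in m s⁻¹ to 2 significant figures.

With the same pressure gradient and density, V_g ∝ 1/f ∝ 1/sin φ.
V₂ = V₁ · sin φ₁ / sin φ₂ = 41.0 × sin 56° / sin 71°
V₂ = 41.0 × 0.8290/0.9455 = 36 m s⁻¹

36 m s⁻¹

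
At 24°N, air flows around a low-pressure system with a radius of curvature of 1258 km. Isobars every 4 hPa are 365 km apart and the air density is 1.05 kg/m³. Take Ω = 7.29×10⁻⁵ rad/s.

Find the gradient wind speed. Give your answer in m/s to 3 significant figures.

14.7 m/s

Coriolis parameter at 24°N:
f = 2Ω sin φ = 2 × 7.29×10⁻⁵ × sin 24° = 5.93×10⁻⁵ s⁻¹
Pressure gradient: |∂P/∂n| = 400 Pa / 365000 m = 1.10×10⁻³ Pa/m
Geostrophic speed: V_g = |∂P/∂n|/(fρ) = 1.10×10⁻³/(5.93×10⁻⁵ × 1.05) = 17.6 m/s
Around a low, centrifugal force acts outward with Coriolis, so pressure-gradient force balances both:
(1/ρ)|∂P/∂n| = fV + V²/R  →  V² + fR·V − fR·V_g = 0
With fR = 5.93×10⁻⁵ × 1258×10³ m = 74.6 m/s:
V = [−fR + √((fR)² + 4 fR V_g)]/2 = [−74.6 + √(74.6² + 4×74.6×17.6)]/2 = 14.7 m/s
Subgeostrophic (V < V_g = 17.6 m/s), as expected around a low.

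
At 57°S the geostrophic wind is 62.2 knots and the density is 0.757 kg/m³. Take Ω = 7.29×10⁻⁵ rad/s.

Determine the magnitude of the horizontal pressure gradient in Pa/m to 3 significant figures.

2.96×10⁻³ Pa/m

Coriolis parameter at 57°S:
f = 2Ω sin φ = 2 × 7.29×10⁻⁵ × sin 57° = 1.22×10⁻⁴ s⁻¹
Wind speed in SI: 62.2 knots = 32.0 m/s
Geostrophic balance rearranged: |∂P/∂n| = f ρ V_g
|∂P/∂n| = 1.22×10⁻⁴ × 0.757 × 32.0 = 2.96×10⁻³ Pa/m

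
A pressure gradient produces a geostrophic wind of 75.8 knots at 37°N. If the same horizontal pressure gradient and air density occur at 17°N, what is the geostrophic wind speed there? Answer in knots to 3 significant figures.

With the same pressure gradient and density, V_g ∝ 1/f ∝ 1/sin φ.
V₂ = V₁ · sin φ₁ / sin φ₂ = 75.8 × sin 37° / sin 17°
V₂ = 75.8 × 0.6018/0.2924 = 156 knots

156 knots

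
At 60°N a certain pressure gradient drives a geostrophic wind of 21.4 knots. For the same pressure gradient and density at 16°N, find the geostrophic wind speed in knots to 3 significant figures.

With the same pressure gradient and density, V_g ∝ 1/f ∝ 1/sin φ.
V₂ = V₁ · sin φ₁ / sin φ₂ = 21.4 × sin 60° / sin 16°
V₂ = 21.4 × 0.8660/0.2756 = 67.2 knots

67.2 knots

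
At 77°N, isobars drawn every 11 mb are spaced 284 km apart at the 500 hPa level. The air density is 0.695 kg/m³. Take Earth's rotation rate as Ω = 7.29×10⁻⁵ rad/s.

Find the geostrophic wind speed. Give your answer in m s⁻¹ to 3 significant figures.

Coriolis parameter at 77°N:
f = 2Ω sin φ = 2 × 7.29×10⁻⁵ × sin 77° = 1.42×10⁻⁴ s⁻¹
Pressure gradient: |∂P/∂n| = 1100 Pa / 284000 m = 3.87×10⁻³ Pa/m
Geostrophic balance (pressure-gradient force = Coriolis force):
V_g = (1/(fρ)) |∂P/∂n| = 3.87×10⁻³ / (1.42×10⁻⁴ × 0.695) = 39.2 m/s

39.2 m s⁻¹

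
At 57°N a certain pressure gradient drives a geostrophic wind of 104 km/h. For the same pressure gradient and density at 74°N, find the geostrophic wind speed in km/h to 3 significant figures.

90.7 km/h

With the same pressure gradient and density, V_g ∝ 1/f ∝ 1/sin φ.
V₂ = V₁ · sin φ₁ / sin φ₂ = 104 × sin 57° / sin 74°
V₂ = 104 × 0.8387/0.9613 = 90.7 km/h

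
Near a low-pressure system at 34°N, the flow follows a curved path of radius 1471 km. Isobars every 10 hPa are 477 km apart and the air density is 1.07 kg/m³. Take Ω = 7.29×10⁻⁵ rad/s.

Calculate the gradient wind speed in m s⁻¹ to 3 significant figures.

Coriolis parameter at 34°N:
f = 2Ω sin φ = 2 × 7.29×10⁻⁵ × sin 34° = 8.15×10⁻⁵ s⁻¹
Pressure gradient: |∂P/∂n| = 1000 Pa / 477000 m = 2.10×10⁻³ Pa/m
Geostrophic speed: V_g = |∂P/∂n|/(fρ) = 2.10×10⁻³/(8.15×10⁻⁵ × 1.07) = 24.0 m/s
Around a low, centrifugal force acts outward with Coriolis, so pressure-gradient force balances both:
(1/ρ)|∂P/∂n| = fV + V²/R  →  V² + fR·V − fR·V_g = 0
With fR = 8.15×10⁻⁵ × 1471×10³ m = 120 m/s:
V = [−fR + √((fR)² + 4 fR V_g)]/2 = [−120 + √(120² + 4×120×24)]/2 = 20.5 m/s
Subgeostrophic (V < V_g = 24 m/s), as expected around a low.

20.5 m s⁻¹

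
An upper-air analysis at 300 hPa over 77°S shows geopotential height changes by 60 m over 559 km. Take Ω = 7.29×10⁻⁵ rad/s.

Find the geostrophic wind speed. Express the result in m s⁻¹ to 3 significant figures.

Coriolis parameter at 77°S:
f = 2Ω sin φ = 2 × 7.29×10⁻⁵ × sin 77° = 1.42×10⁻⁴ s⁻¹
Height gradient: |∂Z/∂n| = 60 m / 559000 m = 1.07×10⁻⁴
On a pressure surface, geostrophic balance gives V_g = (g/f)|∂Z/∂n|:
V_g = 9.81 × 1.07×10⁻⁴ / 1.42×10⁻⁴ = 7.41 m/s

7.41 m s⁻¹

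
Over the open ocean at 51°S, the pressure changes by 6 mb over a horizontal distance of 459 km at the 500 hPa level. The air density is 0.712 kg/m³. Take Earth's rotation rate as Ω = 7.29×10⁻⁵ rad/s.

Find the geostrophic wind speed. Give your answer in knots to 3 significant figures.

Coriolis parameter at 51°S:
f = 2Ω sin φ = 2 × 7.29×10⁻⁵ × sin 51° = 1.13×10⁻⁴ s⁻¹
Pressure gradient: |∂P/∂n| = 600 Pa / 459000 m = 1.31×10⁻³ Pa/m
Geostrophic balance (pressure-gradient force = Coriolis force):
V_g = (1/(fρ)) |∂P/∂n| = 1.31×10⁻³ / (1.13×10⁻⁴ × 0.712) = 16.2 m/s
Converting: 16.2 m/s × 1.944 = 31.5 knots

31.5 knots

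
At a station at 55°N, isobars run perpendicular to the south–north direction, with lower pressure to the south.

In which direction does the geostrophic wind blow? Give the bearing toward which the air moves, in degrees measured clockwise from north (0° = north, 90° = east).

270°

The pressure-gradient force points toward the south (bearing 180°).
Geostrophic balance: in the Northern Hemisphere the Coriolis force deflects motion to the right, so the geostrophic wind blows 90° to the right of the pressure-gradient force (low pressure on the left).
Rotating 180° by 90° clockwise gives 270° — the wind blows toward the west.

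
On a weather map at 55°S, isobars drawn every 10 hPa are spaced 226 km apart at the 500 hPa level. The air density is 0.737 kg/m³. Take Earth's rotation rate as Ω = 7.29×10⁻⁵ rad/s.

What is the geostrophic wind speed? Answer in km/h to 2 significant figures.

180 km/h

Coriolis parameter at 55°S:
f = 2Ω sin φ = 2 × 7.29×10⁻⁵ × sin 55° = 1.19×10⁻⁴ s⁻¹
Pressure gradient: |∂P/∂n| = 1000 Pa / 226000 m = 4.42×10⁻³ Pa/m
Geostrophic balance (pressure-gradient force = Coriolis force):
V_g = (1/(fρ)) |∂P/∂n| = 4.42×10⁻³ / (1.19×10⁻⁴ × 0.737) = 50.3 m/s
Converting: 50.3 m/s × 3.6 = 180 km/h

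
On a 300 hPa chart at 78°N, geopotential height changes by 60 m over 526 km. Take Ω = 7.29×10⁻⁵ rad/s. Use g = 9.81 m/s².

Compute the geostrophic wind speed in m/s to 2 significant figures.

Coriolis parameter at 78°N:
f = 2Ω sin φ = 2 × 7.29×10⁻⁵ × sin 78° = 1.43×10⁻⁴ s⁻¹
Height gradient: |∂Z/∂n| = 60 m / 526000 m = 1.14×10⁻⁴
On a pressure surface, geostrophic balance gives V_g = (g/f)|∂Z/∂n|:
V_g = 9.81 × 1.14×10⁻⁴ / 1.43×10⁻⁴ = 7.85 m/s

7.8 m/s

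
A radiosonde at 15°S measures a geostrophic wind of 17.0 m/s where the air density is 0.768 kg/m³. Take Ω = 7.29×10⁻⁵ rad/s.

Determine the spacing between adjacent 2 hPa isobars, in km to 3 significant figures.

Coriolis parameter at 15°S:
f = 2Ω sin φ = 2 × 7.29×10⁻⁵ × sin 15° = 3.77×10⁻⁵ s⁻¹
Geostrophic balance rearranged: |∂P/∂n| = f ρ V_g
|∂P/∂n| = 3.77×10⁻⁵ × 0.768 × 17.0 = 4.93×10⁻⁴ Pa/m
Isobar spacing: Δn = ΔP/|∂P/∂n| = 200 Pa / 4.93×10⁻⁴ Pa/m = 405944 m ≈ 406 km

406 km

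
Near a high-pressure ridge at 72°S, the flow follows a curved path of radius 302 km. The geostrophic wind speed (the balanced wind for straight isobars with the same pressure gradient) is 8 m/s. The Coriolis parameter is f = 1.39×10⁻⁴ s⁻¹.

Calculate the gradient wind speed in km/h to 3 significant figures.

38.7 km/h

Around a high, pressure-gradient force acts outward with centrifugal, so Coriolis balances both:
fV = (1/ρ)|∂P/∂n| + V²/R  →  V² − fR·V + fR·V_g = 0
With fR = 1.39×10⁻⁴ × 302×10³ m = 42.0 m/s:
V = [fR − √((fR)² − 4 fR V_g)]/2 = [42.0 − √(42.0² − 4×42.0×8)]/2 = 10.8 m/s
Supergeostrophic (V > V_g = 8 m/s), as expected around a high.
Converting: 10.8 m/s × 3.6 = 38.7 km/h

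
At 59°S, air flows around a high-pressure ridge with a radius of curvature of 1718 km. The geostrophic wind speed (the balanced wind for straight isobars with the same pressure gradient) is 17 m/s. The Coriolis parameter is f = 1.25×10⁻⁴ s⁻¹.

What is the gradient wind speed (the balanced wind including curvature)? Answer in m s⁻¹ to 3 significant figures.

Around a high, pressure-gradient force acts outward with centrifugal, so Coriolis balances both:
fV = (1/ρ)|∂P/∂n| + V²/R  →  V² − fR·V + fR·V_g = 0
With fR = 1.25×10⁻⁴ × 1718×10³ m = 215 m/s:
V = [fR − √((fR)² − 4 fR V_g)]/2 = [215 − √(215² − 4×215×17)]/2 = 18.6 m/s
Supergeostrophic (V > V_g = 17 m/s), as expected around a high.

18.6 m s⁻¹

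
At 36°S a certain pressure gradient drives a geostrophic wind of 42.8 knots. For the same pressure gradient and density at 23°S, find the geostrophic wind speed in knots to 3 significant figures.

With the same pressure gradient and density, V_g ∝ 1/f ∝ 1/sin φ.
V₂ = V₁ · sin φ₁ / sin φ₂ = 42.8 × sin 36° / sin 23°
V₂ = 42.8 × 0.5878/0.3907 = 64.4 knots

64.4 knots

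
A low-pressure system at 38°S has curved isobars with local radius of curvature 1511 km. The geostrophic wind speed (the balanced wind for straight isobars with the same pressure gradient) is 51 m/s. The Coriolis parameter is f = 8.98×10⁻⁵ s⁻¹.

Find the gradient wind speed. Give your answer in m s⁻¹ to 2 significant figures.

40 m s⁻¹

Around a low, centrifugal force acts outward with Coriolis, so pressure-gradient force balances both:
(1/ρ)|∂P/∂n| = fV + V²/R  →  V² + fR·V − fR·V_g = 0
With fR = 8.98×10⁻⁵ × 1511×10³ m = 136 m/s:
V = [−fR + √((fR)² + 4 fR V_g)]/2 = [−136 + √(136² + 4×136×51)]/2 = 39.5 m/s
Subgeostrophic (V < V_g = 51 m/s), as expected around a low.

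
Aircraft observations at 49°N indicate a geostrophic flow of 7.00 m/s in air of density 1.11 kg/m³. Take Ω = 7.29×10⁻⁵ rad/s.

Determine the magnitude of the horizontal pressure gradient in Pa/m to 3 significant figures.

Coriolis parameter at 49°N:
f = 2Ω sin φ = 2 × 7.29×10⁻⁵ × sin 49° = 1.10×10⁻⁴ s⁻¹
Geostrophic balance rearranged: |∂P/∂n| = f ρ V_g
|∂P/∂n| = 1.10×10⁻⁴ × 1.11 × 7.00 = 8.55×10⁻⁴ Pa/m

8.55×10⁻⁴ Pa/m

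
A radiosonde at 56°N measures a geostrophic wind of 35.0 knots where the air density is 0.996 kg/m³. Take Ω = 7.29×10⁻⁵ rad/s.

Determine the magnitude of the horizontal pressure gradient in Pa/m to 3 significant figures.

Coriolis parameter at 56°N:
f = 2Ω sin φ = 2 × 7.29×10⁻⁵ × sin 56° = 1.21×10⁻⁴ s⁻¹
Wind speed in SI: 35.0 knots = 18.0 m/s
Geostrophic balance rearranged: |∂P/∂n| = f ρ V_g
|∂P/∂n| = 1.21×10⁻⁴ × 0.996 × 18.0 = 2.17×10⁻³ Pa/m

2.17×10⁻³ Pa/m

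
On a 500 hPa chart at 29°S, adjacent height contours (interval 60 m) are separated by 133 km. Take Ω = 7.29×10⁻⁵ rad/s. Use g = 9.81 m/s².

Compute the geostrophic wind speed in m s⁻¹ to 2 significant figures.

Coriolis parameter at 29°S:
f = 2Ω sin φ = 2 × 7.29×10⁻⁵ × sin 29° = 7.07×10⁻⁵ s⁻¹
Height gradient: |∂Z/∂n| = 60 m / 133000 m = 4.51×10⁻⁴
On a pressure surface, geostrophic balance gives V_g = (g/f)|∂Z/∂n|:
V_g = 9.81 × 4.51×10⁻⁴ / 7.07×10⁻⁵ = 62.6 m/s

63 m s⁻¹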